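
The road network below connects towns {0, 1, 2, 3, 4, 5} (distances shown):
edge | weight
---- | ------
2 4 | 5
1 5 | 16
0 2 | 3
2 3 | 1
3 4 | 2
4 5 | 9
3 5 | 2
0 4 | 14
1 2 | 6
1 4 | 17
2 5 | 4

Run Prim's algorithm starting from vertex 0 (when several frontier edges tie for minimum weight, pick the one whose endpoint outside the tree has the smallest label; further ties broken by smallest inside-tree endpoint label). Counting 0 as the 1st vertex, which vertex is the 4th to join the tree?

4

Prim's algorithm from 0:
Step 1: cheapest edge leaving the tree is 0 2 (3); add 2.
Step 2: cheapest edge leaving the tree is 2 3 (1); add 3.
Step 3: cheapest edge leaving the tree is 3 4 (2); add 4.
Step 4: cheapest edge leaving the tree is 3 5 (2); add 5.
Step 5: cheapest edge leaving the tree is 1 2 (6); add 1.
Vertex order: 0, 2, 3, 4, 5, 1. The 4th vertex is 4.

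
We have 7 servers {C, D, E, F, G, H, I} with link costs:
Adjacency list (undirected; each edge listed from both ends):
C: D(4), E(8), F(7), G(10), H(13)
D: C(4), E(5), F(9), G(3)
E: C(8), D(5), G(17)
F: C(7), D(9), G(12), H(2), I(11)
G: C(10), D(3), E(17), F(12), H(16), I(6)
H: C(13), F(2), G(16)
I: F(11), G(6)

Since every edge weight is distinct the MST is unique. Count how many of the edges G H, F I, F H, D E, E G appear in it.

Kruskal's algorithm — process edges by increasing weight (ties by edge label):
F H (2): add. Components now {C} {D} {E} {F,H} {G} {I}
D G (3): add. Components now {C} {D,G} {E} {F,H} {I}
C D (4): add. Components now {C,D,G} {E} {F,H} {I}
D E (5): add. Components now {C,D,E,G} {F,H} {I}
G I (6): add. Components now {C,D,E,G,I} {F,H}
C F (7): add. Components now {C,D,E,F,G,H,I}
MST edge set: {F H, D G, C D, D E, G I, C F}.
Of the listed edges, {F H, D E} are in the MST → 2.

2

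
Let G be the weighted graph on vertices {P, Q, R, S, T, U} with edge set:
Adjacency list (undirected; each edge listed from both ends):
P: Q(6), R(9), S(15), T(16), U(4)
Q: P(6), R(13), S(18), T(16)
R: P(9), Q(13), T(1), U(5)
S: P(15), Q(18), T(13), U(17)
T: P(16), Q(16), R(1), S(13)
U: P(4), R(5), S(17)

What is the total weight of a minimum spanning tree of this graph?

Prim, starting at S.
Step 1: frontier [S—T 13, P—S 15, S—U 17, Q—S 18] → take S—T (13); add T.
Step 2: frontier [P—S 15, S—U 17, Q—S 18, R—T 1, P—T 16, Q—T 16] → take R—T (1); add R.
Step 3: frontier [R—U 5, P—R 9, Q—R 13, P—S 15, S—U 17, Q—S 18, P—T 16, Q—T 16] → take R—U (5); add U.
Step 4: frontier [P—R 9, Q—R 13, P—S 15, Q—S 18, P—T 16, Q—T 16, P—U 4] → take P—U (4); add P.
Step 5: frontier [P—Q 6, Q—R 13, Q—S 18, Q—T 16] → take P—Q (6); add Q.
MST edges: S—T, R—T, R—U, P—U, P—Q; total weight 13+1+5+4+6 = 29.

29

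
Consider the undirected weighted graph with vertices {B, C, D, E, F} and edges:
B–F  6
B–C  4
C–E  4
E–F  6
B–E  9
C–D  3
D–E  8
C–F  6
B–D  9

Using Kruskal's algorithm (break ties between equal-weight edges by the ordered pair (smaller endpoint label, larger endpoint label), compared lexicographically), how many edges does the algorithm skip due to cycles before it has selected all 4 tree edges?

0

Sort edges by weight, then run Kruskal:
C–D (3): add. Components now {B} {C,D} {E} {F}
B–C (4): add. Components now {B,C,D} {E} {F}
C–E (4): add. Components now {B,C,D,E} {F}
B–F (6): add. Components now {B,C,D,E,F}
Edges rejected before the tree was complete: 0.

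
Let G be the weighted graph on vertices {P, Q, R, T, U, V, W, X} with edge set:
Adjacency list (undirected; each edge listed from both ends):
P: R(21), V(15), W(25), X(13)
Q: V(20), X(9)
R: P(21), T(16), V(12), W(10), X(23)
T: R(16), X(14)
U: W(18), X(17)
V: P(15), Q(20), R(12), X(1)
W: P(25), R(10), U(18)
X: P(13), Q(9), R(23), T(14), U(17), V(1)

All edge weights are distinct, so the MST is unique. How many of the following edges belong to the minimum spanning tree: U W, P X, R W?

Kruskal's algorithm — process edges by increasing weight (ties by edge label):
V X (1): add — endpoints in different components.
Q X (9): add — endpoints in different components.
R W (10): add — endpoints in different components.
R V (12): add — endpoints in different components.
P X (13): add — endpoints in different components.
T X (14): add — endpoints in different components.
P V (15): skip — P and V already connected.
R T (16): skip — T and R already connected.
U X (17): add — endpoints in different components.
MST edge set: {V X, Q X, R W, R V, P X, T X, U X}.
Of the listed edges, {P X, R W} are in the MST → 2.

2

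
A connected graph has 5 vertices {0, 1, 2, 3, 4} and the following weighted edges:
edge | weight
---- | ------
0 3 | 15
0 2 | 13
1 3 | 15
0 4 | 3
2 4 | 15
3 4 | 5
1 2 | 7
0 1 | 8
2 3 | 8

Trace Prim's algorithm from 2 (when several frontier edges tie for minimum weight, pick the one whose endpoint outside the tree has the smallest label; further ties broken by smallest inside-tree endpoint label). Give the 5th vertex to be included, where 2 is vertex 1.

3

Grow the tree from 2 using Prim:
Step 1: frontier [1 2 7, 2 3 8, 0 2 13, 2 4 15] → take 1 2 (7); add 1.
Step 2: frontier [0 1 8, 1 3 15, 2 3 8, 0 2 13, 2 4 15] → take 0 1 (8); add 0.
Step 3: frontier [0 4 3, 0 3 15, 1 3 15, 2 3 8, 2 4 15] → take 0 4 (3); add 4.
Step 4: frontier [0 3 15, 1 3 15, 2 3 8, 3 4 5] → take 3 4 (5); add 3.
Vertex order: 2, 1, 0, 4, 3. The 5th vertex is 3.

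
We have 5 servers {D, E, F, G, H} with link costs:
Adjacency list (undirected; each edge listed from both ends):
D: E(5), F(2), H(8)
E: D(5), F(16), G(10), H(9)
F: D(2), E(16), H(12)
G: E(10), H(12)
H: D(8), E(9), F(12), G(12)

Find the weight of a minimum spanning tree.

Kruskal's algorithm — process edges by increasing weight (ties by edge label):
D–F (2): add — endpoints in different components.
D–E (5): add — endpoints in different components.
D–H (8): add — endpoints in different components.
E–H (9): skip — E and H already connected.
E–G (10): add — endpoints in different components.
MST edges: D–F, D–E, D–H, E–G; total weight 2+5+8+10 = 25.

25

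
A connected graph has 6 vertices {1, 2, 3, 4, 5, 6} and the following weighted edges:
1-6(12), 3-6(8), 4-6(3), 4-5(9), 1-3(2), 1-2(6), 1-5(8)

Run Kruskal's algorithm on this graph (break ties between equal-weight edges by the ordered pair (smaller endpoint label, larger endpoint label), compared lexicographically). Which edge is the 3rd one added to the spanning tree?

1-2

Kruskal's algorithm — process edges by increasing weight (ties by edge label):
1-3 (2): add — endpoints in different components.
4-6 (3): add — endpoints in different components.
1-2 (6): add — endpoints in different components.
1-5 (8): add — endpoints in different components.
3-6 (8): add — endpoints in different components.
The 3rd edge added is 1-2.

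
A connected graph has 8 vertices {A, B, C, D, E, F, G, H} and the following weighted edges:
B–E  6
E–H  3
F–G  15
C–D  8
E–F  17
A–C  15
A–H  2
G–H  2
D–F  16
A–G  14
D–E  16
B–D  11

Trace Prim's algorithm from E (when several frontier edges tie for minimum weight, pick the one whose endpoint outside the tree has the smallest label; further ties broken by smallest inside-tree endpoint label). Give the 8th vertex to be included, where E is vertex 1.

F

Grow the tree from E using Prim:
Step 1: frontier [E–H 3, B–E 6, D–E 16, E–F 17] → take E–H (3); add H.
Step 2: frontier [B–E 6, D–E 16, E–F 17, A–H 2, G–H 2] → take A–H (2); add A.
Step 3: frontier [A–G 14, A–C 15, B–E 6, D–E 16, E–F 17, G–H 2] → take G–H (2); add G.
Step 4: frontier [A–C 15, B–E 6, D–E 16, E–F 17, F–G 15] → take B–E (6); add B.
Step 5: frontier [A–C 15, B–D 11, D–E 16, E–F 17, F–G 15] → take B–D (11); add D.
Step 6: frontier [A–C 15, C–D 8, D–F 16, E–F 17, F–G 15] → take C–D (8); add C.
Step 7: frontier [D–F 16, E–F 17, F–G 15] → take F–G (15); add F.
Vertex order: E, H, A, G, B, D, C, F. The 8th vertex is F.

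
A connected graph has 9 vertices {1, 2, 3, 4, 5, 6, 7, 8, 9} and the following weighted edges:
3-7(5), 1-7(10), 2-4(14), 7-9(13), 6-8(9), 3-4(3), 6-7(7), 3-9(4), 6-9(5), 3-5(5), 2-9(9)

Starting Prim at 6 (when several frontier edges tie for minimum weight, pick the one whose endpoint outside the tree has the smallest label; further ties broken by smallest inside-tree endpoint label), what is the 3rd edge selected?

3-4

Prim, starting at 6.
Step 1: frontier [6-9 5, 6-7 7, 6-8 9] → take 6-9 (5); add 9.
Step 2: frontier [6-7 7, 6-8 9, 3-9 4, 2-9 9, 7-9 13] → take 3-9 (4); add 3.
Step 3: frontier [3-4 3, 3-5 5, 3-7 5, 6-7 7, 6-8 9, 2-9 9, 7-9 13] → take 3-4 (3); add 4.
Step 4: frontier [3-5 5, 3-7 5, 2-4 14, 6-7 7, 6-8 9, 2-9 9, 7-9 13] → take 3-5 (5); add 5.
Step 5: frontier [3-7 5, 2-4 14, 6-7 7, 6-8 9, 2-9 9, 7-9 13] → take 3-7 (5); add 7.
Step 6: frontier [2-4 14, 6-8 9, 1-7 10, 2-9 9] → take 2-9 (9); add 2.
Step 7: frontier [6-8 9, 1-7 10] → take 6-8 (9); add 8.
Step 8: frontier [1-7 10] → take 1-7 (10); add 1.
The 3rd edge added is 3-4.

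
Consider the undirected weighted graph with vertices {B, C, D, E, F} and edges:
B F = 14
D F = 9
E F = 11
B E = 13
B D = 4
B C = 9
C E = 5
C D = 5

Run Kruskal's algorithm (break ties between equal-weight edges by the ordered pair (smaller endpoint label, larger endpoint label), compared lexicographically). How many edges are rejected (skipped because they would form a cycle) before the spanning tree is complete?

1

Sort edges by weight, then run Kruskal:
B D (4): add — endpoints in different components.
C D (5): add — endpoints in different components.
C E (5): add — endpoints in different components.
B C (9): skip — B and C already connected.
D F (9): add — endpoints in different components.
Edges rejected before the tree was complete: 1.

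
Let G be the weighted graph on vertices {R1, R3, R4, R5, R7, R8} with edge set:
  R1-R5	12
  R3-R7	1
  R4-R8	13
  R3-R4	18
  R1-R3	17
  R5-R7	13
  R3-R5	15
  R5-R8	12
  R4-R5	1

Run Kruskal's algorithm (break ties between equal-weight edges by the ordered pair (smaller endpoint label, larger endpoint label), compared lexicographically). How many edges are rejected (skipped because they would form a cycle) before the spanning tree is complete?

Sort edges by weight, then run Kruskal:
R3-R7 (1): add. Components now {R1} {R5} {R3,R7} {R4} {R8}
R4-R5 (1): add. Components now {R1} {R4,R5} {R3,R7} {R8}
R1-R5 (12): add. Components now {R1,R4,R5} {R3,R7} {R8}
R5-R8 (12): add. Components now {R1,R4,R5,R8} {R3,R7}
R4-R8 (13): skip — R4 and R8 already connected.
R5-R7 (13): add. Components now {R1,R3,R4,R5,R7,R8}
Edges rejected before the tree was complete: 1.

1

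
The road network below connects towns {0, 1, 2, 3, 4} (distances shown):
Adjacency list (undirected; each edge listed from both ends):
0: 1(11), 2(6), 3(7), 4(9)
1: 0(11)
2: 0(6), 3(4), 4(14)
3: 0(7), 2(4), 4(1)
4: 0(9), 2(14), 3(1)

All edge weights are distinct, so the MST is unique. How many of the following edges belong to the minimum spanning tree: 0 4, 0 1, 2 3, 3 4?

Sort edges by weight, then run Kruskal:
3 4 (1): add. Components now {0} {1} {2} {3,4}
2 3 (4): add. Components now {0} {1} {2,3,4}
0 2 (6): add. Components now {0,2,3,4} {1}
0 3 (7): skip — 0 and 3 already connected.
0 4 (9): skip — 0 and 4 already connected.
0 1 (11): add. Components now {0,1,2,3,4}
MST edge set: {3 4, 2 3, 0 2, 0 1}.
Of the listed edges, {0 1, 2 3, 3 4} are in the MST → 3.

3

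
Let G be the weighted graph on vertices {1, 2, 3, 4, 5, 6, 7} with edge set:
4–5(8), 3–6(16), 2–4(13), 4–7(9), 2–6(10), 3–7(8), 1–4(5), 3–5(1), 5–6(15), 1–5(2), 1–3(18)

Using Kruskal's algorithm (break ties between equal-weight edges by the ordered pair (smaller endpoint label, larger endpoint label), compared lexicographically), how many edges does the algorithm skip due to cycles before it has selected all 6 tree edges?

Kruskal's algorithm — process edges by increasing weight (ties by edge label):
3–5 (1): add. Components now {1} {2} {3,5} {4} {6} {7}
1–5 (2): add. Components now {1,3,5} {2} {4} {6} {7}
1–4 (5): add. Components now {1,3,4,5} {2} {6} {7}
3–7 (8): add. Components now {1,3,4,5,7} {2} {6}
4–5 (8): skip — 4 and 5 already connected.
4–7 (9): skip — 4 and 7 already connected.
2–6 (10): add. Components now {1,3,4,5,7} {2,6}
2–4 (13): add. Components now {1,2,3,4,5,6,7}
Edges rejected before the tree was complete: 2.

2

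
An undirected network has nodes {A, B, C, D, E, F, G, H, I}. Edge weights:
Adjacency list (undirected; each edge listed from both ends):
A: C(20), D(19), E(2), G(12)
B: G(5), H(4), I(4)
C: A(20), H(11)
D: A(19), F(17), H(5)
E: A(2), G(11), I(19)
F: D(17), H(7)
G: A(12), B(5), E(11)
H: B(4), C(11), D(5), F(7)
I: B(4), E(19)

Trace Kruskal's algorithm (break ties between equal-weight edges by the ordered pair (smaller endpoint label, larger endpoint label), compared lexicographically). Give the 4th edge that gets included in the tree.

B-G

Sort edges by weight, then run Kruskal:
A-E (2): add — endpoints in different components.
B-H (4): add — endpoints in different components.
B-I (4): add — endpoints in different components.
B-G (5): add — endpoints in different components.
D-H (5): add — endpoints in different components.
F-H (7): add — endpoints in different components.
C-H (11): add — endpoints in different components.
E-G (11): add — endpoints in different components.
The 4th edge added is B-G.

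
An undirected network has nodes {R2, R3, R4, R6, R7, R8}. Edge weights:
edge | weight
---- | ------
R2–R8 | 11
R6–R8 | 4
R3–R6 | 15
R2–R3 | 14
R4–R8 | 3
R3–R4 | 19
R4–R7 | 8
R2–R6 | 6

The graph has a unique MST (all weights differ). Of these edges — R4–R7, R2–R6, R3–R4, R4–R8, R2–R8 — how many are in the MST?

Kruskal's algorithm — process edges by increasing weight (ties by edge label):
R4–R8 (3): add. Components now {R2} {R4,R8} {R3} {R7} {R6}
R6–R8 (4): add. Components now {R2} {R4,R6,R8} {R3} {R7}
R2–R6 (6): add. Components now {R2,R4,R6,R8} {R3} {R7}
R4–R7 (8): add. Components now {R2,R4,R6,R7,R8} {R3}
R2–R8 (11): skip — R2 and R8 already connected.
R2–R3 (14): add. Components now {R2,R3,R4,R6,R7,R8}
MST edge set: {R4–R8, R6–R8, R2–R6, R4–R7, R2–R3}.
Of the listed edges, {R4–R7, R2–R6, R4–R8} are in the MST → 3.

3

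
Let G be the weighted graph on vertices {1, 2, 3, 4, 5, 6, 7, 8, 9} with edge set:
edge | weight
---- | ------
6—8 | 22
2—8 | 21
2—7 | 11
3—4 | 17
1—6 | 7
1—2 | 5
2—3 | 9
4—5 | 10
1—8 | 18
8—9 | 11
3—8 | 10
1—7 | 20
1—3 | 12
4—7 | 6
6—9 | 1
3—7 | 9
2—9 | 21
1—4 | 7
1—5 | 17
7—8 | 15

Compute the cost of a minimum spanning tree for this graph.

Sort edges by weight, then run Kruskal:
6—9 (1): add — endpoints in different components.
1—2 (5): add — endpoints in different components.
4—7 (6): add — endpoints in different components.
1—4 (7): add — endpoints in different components.
1—6 (7): add — endpoints in different components.
2—3 (9): add — endpoints in different components.
3—7 (9): skip — 3 and 7 already connected.
3—8 (10): add — endpoints in different components.
4—5 (10): add — endpoints in different components.
MST edges: 6—9, 1—2, 4—7, 1—4, 1—6, 2—3, 3—8, 4—5; total weight 1+5+6+7+7+9+10+10 = 55.

55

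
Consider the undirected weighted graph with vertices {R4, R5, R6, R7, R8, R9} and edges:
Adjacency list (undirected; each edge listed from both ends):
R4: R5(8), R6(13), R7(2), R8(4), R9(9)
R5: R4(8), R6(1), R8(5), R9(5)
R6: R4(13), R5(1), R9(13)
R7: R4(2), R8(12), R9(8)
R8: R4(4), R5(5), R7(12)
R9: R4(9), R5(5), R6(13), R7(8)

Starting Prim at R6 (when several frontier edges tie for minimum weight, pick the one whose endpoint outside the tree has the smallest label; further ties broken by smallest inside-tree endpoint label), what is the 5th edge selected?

R5-R9

Prim's algorithm from R6:
Step 1: frontier [R5-R6 1, R4-R6 13, R6-R9 13] → take R5-R6 (1); add R5.
Step 2: frontier [R5-R8 5, R5-R9 5, R4-R5 8, R4-R6 13, R6-R9 13] → take R5-R8 (5); add R8.
Step 3: frontier [R5-R9 5, R4-R5 8, R4-R6 13, R6-R9 13, R4-R8 4, R7-R8 12] → take R4-R8 (4); add R4.
Step 4: frontier [R4-R7 2, R4-R9 9, R5-R9 5, R6-R9 13, R7-R8 12] → take R4-R7 (2); add R7.
Step 5: frontier [R4-R9 9, R5-R9 5, R6-R9 13, R7-R9 8] → take R5-R9 (5); add R9.
The 5th edge added is R5-R9.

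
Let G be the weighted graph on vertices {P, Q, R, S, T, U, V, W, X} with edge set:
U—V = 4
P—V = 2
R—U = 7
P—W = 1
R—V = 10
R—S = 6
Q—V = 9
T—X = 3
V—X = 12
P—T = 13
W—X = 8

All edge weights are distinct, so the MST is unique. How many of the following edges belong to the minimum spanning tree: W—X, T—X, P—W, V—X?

3

Sort edges by weight, then run Kruskal:
P—W (1): add — endpoints in different components.
P—V (2): add — endpoints in different components.
T—X (3): add — endpoints in different components.
U—V (4): add — endpoints in different components.
R—S (6): add — endpoints in different components.
R—U (7): add — endpoints in different components.
W—X (8): add — endpoints in different components.
Q—V (9): add — endpoints in different components.
MST edge set: {P—W, P—V, T—X, U—V, R—S, R—U, W—X, Q—V}.
Of the listed edges, {W—X, T—X, P—W} are in the MST → 3.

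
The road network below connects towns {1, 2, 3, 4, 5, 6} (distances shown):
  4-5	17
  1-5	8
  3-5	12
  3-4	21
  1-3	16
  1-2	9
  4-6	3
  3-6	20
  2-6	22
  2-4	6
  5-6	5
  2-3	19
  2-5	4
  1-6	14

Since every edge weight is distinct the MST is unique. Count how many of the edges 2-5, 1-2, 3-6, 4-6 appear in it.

Kruskal's algorithm — process edges by increasing weight (ties by edge label):
4-6 (3): add — endpoints in different components.
2-5 (4): add — endpoints in different components.
5-6 (5): add — endpoints in different components.
2-4 (6): skip — 2 and 4 already connected.
1-5 (8): add — endpoints in different components.
1-2 (9): skip — 1 and 2 already connected.
3-5 (12): add — endpoints in different components.
MST edge set: {4-6, 2-5, 5-6, 1-5, 3-5}.
Of the listed edges, {2-5, 4-6} are in the MST → 2.

2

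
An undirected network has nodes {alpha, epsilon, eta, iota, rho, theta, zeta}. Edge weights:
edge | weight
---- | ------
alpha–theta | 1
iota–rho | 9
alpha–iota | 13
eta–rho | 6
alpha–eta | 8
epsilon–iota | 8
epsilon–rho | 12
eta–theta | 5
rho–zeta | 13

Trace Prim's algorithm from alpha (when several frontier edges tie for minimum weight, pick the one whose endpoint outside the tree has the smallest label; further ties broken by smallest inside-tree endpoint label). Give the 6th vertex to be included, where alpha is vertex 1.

Prim, starting at alpha.
Step 1: frontier [alpha–theta 1, alpha–eta 8, alpha–iota 13] → take alpha–theta (1); add theta.
Step 2: frontier [alpha–eta 8, alpha–iota 13, eta–theta 5] → take eta–theta (5); add eta.
Step 3: frontier [alpha–iota 13, eta–rho 6] → take eta–rho (6); add rho.
Step 4: frontier [alpha–iota 13, iota–rho 9, epsilon–rho 12, rho–zeta 13] → take iota–rho (9); add iota.
Step 5: frontier [epsilon–iota 8, epsilon–rho 12, rho–zeta 13] → take epsilon–iota (8); add epsilon.
Step 6: frontier [rho–zeta 13] → take rho–zeta (13); add zeta.
Vertex order: alpha, theta, eta, rho, iota, epsilon, zeta. The 6th vertex is epsilon.

epsilon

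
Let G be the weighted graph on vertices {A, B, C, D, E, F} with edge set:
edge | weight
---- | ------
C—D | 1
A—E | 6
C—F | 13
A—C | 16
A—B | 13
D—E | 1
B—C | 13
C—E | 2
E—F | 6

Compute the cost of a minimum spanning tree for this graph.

Kruskal's algorithm — process edges by increasing weight (ties by edge label):
C—D (1): add. Components now {A} {B} {C,D} {E} {F}
D—E (1): add. Components now {A} {B} {C,D,E} {F}
C—E (2): skip — C and E already connected.
A—E (6): add. Components now {A,C,D,E} {B} {F}
E—F (6): add. Components now {A,C,D,E,F} {B}
A—B (13): add. Components now {A,B,C,D,E,F}
MST edges: C—D, D—E, A—E, E—F, A—B; total weight 1+1+6+6+13 = 27.

27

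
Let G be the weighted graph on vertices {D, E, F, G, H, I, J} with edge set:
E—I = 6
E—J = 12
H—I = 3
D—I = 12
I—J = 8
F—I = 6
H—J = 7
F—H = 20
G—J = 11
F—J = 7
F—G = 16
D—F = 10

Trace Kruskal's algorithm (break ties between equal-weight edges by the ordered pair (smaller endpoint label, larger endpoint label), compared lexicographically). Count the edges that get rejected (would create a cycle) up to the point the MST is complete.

Kruskal's algorithm — process edges by increasing weight (ties by edge label):
H—I (3): add. Components now {D} {E} {F} {G} {H,I} {J}
E—I (6): add. Components now {D} {E,H,I} {F} {G} {J}
F—I (6): add. Components now {D} {E,F,H,I} {G} {J}
F—J (7): add. Components now {D} {E,F,H,I,J} {G}
H—J (7): skip — H and J already connected.
I—J (8): skip — I and J already connected.
D—F (10): add. Components now {D,E,F,H,I,J} {G}
G—J (11): add. Components now {D,E,F,G,H,I,J}
Edges rejected before the tree was complete: 2.

2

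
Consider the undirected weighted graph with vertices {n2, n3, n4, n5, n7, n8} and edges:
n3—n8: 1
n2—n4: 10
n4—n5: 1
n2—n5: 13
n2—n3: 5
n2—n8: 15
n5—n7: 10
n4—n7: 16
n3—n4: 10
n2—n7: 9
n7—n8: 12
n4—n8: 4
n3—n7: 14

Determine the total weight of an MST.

Prim's algorithm from n2:
Step 1: cheapest edge leaving the tree is n2—n3 (5); add n3.
Step 2: cheapest edge leaving the tree is n3—n8 (1); add n8.
Step 3: cheapest edge leaving the tree is n4—n8 (4); add n4.
Step 4: cheapest edge leaving the tree is n4—n5 (1); add n5.
Step 5: cheapest edge leaving the tree is n2—n7 (9); add n7.
MST edges: n2—n3, n3—n8, n4—n8, n4—n5, n2—n7; total weight 5+1+4+1+9 = 20.

20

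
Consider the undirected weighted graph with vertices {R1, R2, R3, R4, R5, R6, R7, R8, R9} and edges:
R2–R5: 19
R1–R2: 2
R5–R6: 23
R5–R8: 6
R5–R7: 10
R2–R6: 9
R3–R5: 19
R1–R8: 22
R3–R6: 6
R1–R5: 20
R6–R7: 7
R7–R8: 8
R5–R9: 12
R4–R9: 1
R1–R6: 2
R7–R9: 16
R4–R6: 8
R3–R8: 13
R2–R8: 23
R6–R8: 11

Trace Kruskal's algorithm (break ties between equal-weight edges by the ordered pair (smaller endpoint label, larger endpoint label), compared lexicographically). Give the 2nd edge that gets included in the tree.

Kruskal's algorithm — process edges by increasing weight (ties by edge label):
R4–R9 (1): add — endpoints in different components.
R1–R2 (2): add — endpoints in different components.
R1–R6 (2): add — endpoints in different components.
R3–R6 (6): add — endpoints in different components.
R5–R8 (6): add — endpoints in different components.
R6–R7 (7): add — endpoints in different components.
R4–R6 (8): add — endpoints in different components.
R7–R8 (8): add — endpoints in different components.
The 2nd edge added is R1–R2.

R1-R2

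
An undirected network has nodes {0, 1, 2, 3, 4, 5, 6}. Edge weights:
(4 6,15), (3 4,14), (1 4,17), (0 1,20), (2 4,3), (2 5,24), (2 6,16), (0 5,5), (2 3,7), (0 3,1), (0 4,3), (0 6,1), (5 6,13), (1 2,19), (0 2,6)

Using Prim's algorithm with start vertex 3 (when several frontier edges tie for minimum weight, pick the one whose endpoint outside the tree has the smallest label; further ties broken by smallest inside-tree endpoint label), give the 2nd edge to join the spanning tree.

Prim's algorithm from 3:
Step 1: cheapest edge leaving the tree is 0 3 (1); add 0.
Step 2: cheapest edge leaving the tree is 0 6 (1); add 6.
Step 3: cheapest edge leaving the tree is 0 4 (3); add 4.
Step 4: cheapest edge leaving the tree is 2 4 (3); add 2.
Step 5: cheapest edge leaving the tree is 0 5 (5); add 5.
Step 6: cheapest edge leaving the tree is 1 4 (17); add 1.
The 2nd edge added is 0 6.

0-6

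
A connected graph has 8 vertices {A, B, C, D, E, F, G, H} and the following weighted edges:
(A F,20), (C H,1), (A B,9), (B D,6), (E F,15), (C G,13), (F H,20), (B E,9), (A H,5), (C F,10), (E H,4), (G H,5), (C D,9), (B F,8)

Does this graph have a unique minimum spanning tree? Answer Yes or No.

No

Kruskal: consider edges lightest-first.
C H (1): add — endpoints in different components.
E H (4): add — endpoints in different components.
A H (5): add — endpoints in different components.
G H (5): add — endpoints in different components.
B D (6): add — endpoints in different components.
B F (8): add — endpoints in different components.
A B (9): add — endpoints in different components.
Non-tree edge C D has weight 9, equal to the heaviest edge on its tree cycle — swapping gives another MST of the same weight. Not unique.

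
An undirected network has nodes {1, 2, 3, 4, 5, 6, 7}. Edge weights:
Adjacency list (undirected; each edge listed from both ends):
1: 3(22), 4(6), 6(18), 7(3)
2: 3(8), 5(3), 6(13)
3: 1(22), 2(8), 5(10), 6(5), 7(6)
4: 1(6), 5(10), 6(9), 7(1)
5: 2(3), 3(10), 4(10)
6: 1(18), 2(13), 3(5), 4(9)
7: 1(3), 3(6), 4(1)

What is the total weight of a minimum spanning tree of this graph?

Kruskal's algorithm — process edges by increasing weight (ties by edge label):
4 7 (1): add — endpoints in different components.
1 7 (3): add — endpoints in different components.
2 5 (3): add — endpoints in different components.
3 6 (5): add — endpoints in different components.
1 4 (6): skip — 1 and 4 already connected.
3 7 (6): add — endpoints in different components.
2 3 (8): add — endpoints in different components.
MST edges: 4 7, 1 7, 2 5, 3 6, 3 7, 2 3; total weight 1+3+3+5+6+8 = 26.

26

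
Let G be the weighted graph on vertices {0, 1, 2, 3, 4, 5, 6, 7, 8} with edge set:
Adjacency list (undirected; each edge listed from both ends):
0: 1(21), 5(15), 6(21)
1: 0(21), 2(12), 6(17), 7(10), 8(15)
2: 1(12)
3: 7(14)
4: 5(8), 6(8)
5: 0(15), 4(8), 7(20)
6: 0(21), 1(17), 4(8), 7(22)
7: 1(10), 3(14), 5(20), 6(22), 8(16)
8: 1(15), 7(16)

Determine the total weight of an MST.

Prim, starting at 5.
Step 1: cheapest edge leaving the tree is 4–5 (8); add 4.
Step 2: cheapest edge leaving the tree is 4–6 (8); add 6.
Step 3: cheapest edge leaving the tree is 0–5 (15); add 0.
Step 4: cheapest edge leaving the tree is 1–6 (17); add 1.
Step 5: cheapest edge leaving the tree is 1–7 (10); add 7.
Step 6: cheapest edge leaving the tree is 1–2 (12); add 2.
Step 7: cheapest edge leaving the tree is 3–7 (14); add 3.
Step 8: cheapest edge leaving the tree is 1–8 (15); add 8.
MST edges: 4–5, 4–6, 0–5, 1–6, 1–7, 1–2, 3–7, 1–8; total weight 8+8+15+17+10+12+14+15 = 99.

99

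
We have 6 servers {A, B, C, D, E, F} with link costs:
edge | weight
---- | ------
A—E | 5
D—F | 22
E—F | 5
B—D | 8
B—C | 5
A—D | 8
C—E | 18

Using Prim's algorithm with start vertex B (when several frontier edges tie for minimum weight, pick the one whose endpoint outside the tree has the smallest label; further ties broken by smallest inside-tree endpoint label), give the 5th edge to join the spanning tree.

E-F

Prim's algorithm from B:
Step 1: frontier [B—C 5, B—D 8] → take B—C (5); add C.
Step 2: frontier [B—D 8, C—E 18] → take B—D (8); add D.
Step 3: frontier [C—E 18, A—D 8, D—F 22] → take A—D (8); add A.
Step 4: frontier [A—E 5, C—E 18, D—F 22] → take A—E (5); add E.
Step 5: frontier [D—F 22, E—F 5] → take E—F (5); add F.
The 5th edge added is E—F.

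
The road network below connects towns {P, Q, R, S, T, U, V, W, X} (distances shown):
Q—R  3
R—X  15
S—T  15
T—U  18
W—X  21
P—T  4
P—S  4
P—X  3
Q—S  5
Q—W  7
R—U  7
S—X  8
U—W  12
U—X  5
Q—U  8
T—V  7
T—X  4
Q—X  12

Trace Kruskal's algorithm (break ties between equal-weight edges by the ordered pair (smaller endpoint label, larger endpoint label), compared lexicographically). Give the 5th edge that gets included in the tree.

Q-S

Kruskal: consider edges lightest-first.
P—X (3): add — endpoints in different components.
Q—R (3): add — endpoints in different components.
P—S (4): add — endpoints in different components.
P—T (4): add — endpoints in different components.
T—X (4): skip — T and X already connected.
Q—S (5): add — endpoints in different components.
U—X (5): add — endpoints in different components.
Q—W (7): add — endpoints in different components.
R—U (7): skip — R and U already connected.
T—V (7): add — endpoints in different components.
The 5th edge added is Q—S.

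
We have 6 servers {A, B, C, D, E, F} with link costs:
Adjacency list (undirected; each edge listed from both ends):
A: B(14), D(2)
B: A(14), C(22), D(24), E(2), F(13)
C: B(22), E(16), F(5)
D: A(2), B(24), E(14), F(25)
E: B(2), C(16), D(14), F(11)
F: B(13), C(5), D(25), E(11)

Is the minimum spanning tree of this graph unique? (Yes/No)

Sort edges by weight, then run Kruskal:
A—D (2): add — endpoints in different components.
B—E (2): add — endpoints in different components.
C—F (5): add — endpoints in different components.
E—F (11): add — endpoints in different components.
B—F (13): skip — B and F already connected.
A—B (14): add — endpoints in different components.
Non-tree edge D—E has weight 14, equal to the heaviest edge on its tree cycle — swapping gives another MST of the same weight. Not unique.

No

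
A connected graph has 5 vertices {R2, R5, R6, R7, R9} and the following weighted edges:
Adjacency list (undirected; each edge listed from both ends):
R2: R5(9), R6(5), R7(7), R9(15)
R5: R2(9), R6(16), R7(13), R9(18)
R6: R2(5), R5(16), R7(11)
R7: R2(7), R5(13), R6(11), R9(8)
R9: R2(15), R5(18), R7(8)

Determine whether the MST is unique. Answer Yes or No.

Kruskal: consider edges lightest-first.
R2-R6 (5): add — endpoints in different components.
R2-R7 (7): add — endpoints in different components.
R7-R9 (8): add — endpoints in different components.
R2-R5 (9): add — endpoints in different components.
Every non-tree edge has weight strictly greater than the heaviest edge on the tree path between its endpoints, so the MST is unique.

Yes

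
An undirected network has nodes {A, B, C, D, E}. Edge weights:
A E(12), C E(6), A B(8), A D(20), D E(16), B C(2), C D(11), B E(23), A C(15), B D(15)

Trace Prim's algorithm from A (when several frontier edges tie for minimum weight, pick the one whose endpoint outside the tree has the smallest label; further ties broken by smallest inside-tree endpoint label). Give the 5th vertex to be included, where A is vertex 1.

Grow the tree from A using Prim:
Step 1: frontier [A B 8, A E 12, A C 15, A D 20] → take A B (8); add B.
Step 2: frontier [A E 12, A C 15, A D 20, B C 2, B D 15, B E 23] → take B C (2); add C.
Step 3: frontier [A E 12, A D 20, B D 15, B E 23, C E 6, C D 11] → take C E (6); add E.
Step 4: frontier [A D 20, B D 15, C D 11, D E 16] → take C D (11); add D.
Vertex order: A, B, C, E, D. The 5th vertex is D.

D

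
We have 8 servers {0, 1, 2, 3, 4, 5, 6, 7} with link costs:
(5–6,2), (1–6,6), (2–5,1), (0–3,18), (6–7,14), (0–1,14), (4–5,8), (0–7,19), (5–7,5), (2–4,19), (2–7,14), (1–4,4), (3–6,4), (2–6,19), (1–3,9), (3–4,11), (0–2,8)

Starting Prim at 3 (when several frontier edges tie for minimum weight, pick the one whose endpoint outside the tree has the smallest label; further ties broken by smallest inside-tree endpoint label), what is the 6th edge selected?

Grow the tree from 3 using Prim:
Step 1: cheapest edge leaving the tree is 3–6 (4); add 6.
Step 2: cheapest edge leaving the tree is 5–6 (2); add 5.
Step 3: cheapest edge leaving the tree is 2–5 (1); add 2.
Step 4: cheapest edge leaving the tree is 5–7 (5); add 7.
Step 5: cheapest edge leaving the tree is 1–6 (6); add 1.
Step 6: cheapest edge leaving the tree is 1–4 (4); add 4.
Step 7: cheapest edge leaving the tree is 0–2 (8); add 0.
The 6th edge added is 1–4.

1-4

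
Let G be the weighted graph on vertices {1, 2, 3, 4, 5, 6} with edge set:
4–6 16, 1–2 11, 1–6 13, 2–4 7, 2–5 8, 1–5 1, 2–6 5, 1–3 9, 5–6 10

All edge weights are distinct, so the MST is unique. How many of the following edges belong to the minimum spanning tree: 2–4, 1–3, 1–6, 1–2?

2

Kruskal: consider edges lightest-first.
1–5 (1): add — endpoints in different components.
2–6 (5): add — endpoints in different components.
2–4 (7): add — endpoints in different components.
2–5 (8): add — endpoints in different components.
1–3 (9): add — endpoints in different components.
MST edge set: {1–5, 2–6, 2–4, 2–5, 1–3}.
Of the listed edges, {2–4, 1–3} are in the MST → 2.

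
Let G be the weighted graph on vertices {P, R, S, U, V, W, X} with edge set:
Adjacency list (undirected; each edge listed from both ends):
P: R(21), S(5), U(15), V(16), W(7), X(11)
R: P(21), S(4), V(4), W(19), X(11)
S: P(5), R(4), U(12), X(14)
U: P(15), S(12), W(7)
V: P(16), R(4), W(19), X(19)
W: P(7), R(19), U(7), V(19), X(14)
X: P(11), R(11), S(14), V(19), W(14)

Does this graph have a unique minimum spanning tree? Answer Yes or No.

No

Sort edges by weight, then run Kruskal:
R–S (4): add. Components now {V} {R,S} {U} {P} {W} {X}
R–V (4): add. Components now {R,S,V} {U} {P} {W} {X}
P–S (5): add. Components now {P,R,S,V} {U} {W} {X}
P–W (7): add. Components now {P,R,S,V,W} {U} {X}
U–W (7): add. Components now {P,R,S,U,V,W} {X}
P–X (11): add. Components now {P,R,S,U,V,W,X}
Non-tree edge R–X has weight 11, equal to the heaviest edge on its tree cycle — swapping gives another MST of the same weight. Not unique.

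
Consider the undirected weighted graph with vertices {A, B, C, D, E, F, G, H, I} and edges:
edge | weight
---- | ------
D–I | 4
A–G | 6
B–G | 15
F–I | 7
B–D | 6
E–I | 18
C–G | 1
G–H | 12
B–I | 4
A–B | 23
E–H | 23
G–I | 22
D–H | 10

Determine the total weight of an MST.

Kruskal: consider edges lightest-first.
C–G (1): add — endpoints in different components.
B–I (4): add — endpoints in different components.
D–I (4): add — endpoints in different components.
A–G (6): add — endpoints in different components.
B–D (6): skip — B and D already connected.
F–I (7): add — endpoints in different components.
D–H (10): add — endpoints in different components.
G–H (12): add — endpoints in different components.
B–G (15): skip — B and G already connected.
E–I (18): add — endpoints in different components.
MST edges: C–G, B–I, D–I, A–G, F–I, D–H, G–H, E–I; total weight 1+4+4+6+7+10+12+18 = 62.

62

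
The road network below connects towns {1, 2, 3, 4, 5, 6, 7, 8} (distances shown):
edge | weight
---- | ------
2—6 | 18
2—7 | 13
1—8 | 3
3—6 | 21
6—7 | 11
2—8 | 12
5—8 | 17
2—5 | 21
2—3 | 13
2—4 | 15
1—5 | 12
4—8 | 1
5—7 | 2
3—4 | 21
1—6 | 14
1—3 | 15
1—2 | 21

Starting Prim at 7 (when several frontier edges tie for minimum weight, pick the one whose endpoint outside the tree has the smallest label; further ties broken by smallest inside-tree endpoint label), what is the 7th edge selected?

2-3

Prim, starting at 7.
Step 1: cheapest edge leaving the tree is 5—7 (2); add 5.
Step 2: cheapest edge leaving the tree is 6—7 (11); add 6.
Step 3: cheapest edge leaving the tree is 1—5 (12); add 1.
Step 4: cheapest edge leaving the tree is 1—8 (3); add 8.
Step 5: cheapest edge leaving the tree is 4—8 (1); add 4.
Step 6: cheapest edge leaving the tree is 2—8 (12); add 2.
Step 7: cheapest edge leaving the tree is 2—3 (13); add 3.
The 7th edge added is 2—3.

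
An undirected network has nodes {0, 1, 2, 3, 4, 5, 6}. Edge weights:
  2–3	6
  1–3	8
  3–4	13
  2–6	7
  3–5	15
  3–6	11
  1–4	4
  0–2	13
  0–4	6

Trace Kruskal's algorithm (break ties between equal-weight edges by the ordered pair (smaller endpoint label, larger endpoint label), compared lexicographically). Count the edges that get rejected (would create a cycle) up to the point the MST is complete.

3

Kruskal's algorithm — process edges by increasing weight (ties by edge label):
1–4 (4): add. Components now {0} {1,4} {2} {3} {5} {6}
0–4 (6): add. Components now {0,1,4} {2} {3} {5} {6}
2–3 (6): add. Components now {0,1,4} {2,3} {5} {6}
2–6 (7): add. Components now {0,1,4} {2,3,6} {5}
1–3 (8): add. Components now {0,1,2,3,4,6} {5}
3–6 (11): skip — 3 and 6 already connected.
0–2 (13): skip — 0 and 2 already connected.
3–4 (13): skip — 3 and 4 already connected.
3–5 (15): add. Components now {0,1,2,3,4,5,6}
Edges rejected before the tree was complete: 3.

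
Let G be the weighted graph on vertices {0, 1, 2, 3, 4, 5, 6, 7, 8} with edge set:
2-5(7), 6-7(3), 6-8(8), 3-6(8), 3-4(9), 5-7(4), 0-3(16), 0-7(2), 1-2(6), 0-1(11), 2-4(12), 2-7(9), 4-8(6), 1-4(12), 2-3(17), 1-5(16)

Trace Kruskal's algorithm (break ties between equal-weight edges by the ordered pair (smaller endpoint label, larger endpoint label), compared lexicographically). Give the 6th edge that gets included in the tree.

2-5

Sort edges by weight, then run Kruskal:
0-7 (2): add — endpoints in different components.
6-7 (3): add — endpoints in different components.
5-7 (4): add — endpoints in different components.
1-2 (6): add — endpoints in different components.
4-8 (6): add — endpoints in different components.
2-5 (7): add — endpoints in different components.
3-6 (8): add — endpoints in different components.
6-8 (8): add — endpoints in different components.
The 6th edge added is 2-5.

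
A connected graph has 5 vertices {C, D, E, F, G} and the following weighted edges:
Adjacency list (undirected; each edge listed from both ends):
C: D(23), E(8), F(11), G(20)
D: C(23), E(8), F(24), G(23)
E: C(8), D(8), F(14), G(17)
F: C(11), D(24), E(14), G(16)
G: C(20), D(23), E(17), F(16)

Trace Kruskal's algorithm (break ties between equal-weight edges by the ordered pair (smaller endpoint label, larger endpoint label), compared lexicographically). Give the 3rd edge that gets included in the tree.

Sort edges by weight, then run Kruskal:
C-E (8): add — endpoints in different components.
D-E (8): add — endpoints in different components.
C-F (11): add — endpoints in different components.
E-F (14): skip — E and F already connected.
F-G (16): add — endpoints in different components.
The 3rd edge added is C-F.

C-F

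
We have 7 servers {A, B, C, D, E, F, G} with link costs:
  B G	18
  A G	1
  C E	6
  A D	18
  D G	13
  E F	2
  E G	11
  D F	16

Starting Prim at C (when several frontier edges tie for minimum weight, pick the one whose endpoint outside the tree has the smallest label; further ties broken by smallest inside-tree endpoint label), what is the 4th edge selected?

A-G

Prim's algorithm from C:
Step 1: frontier [C E 6] → take C E (6); add E.
Step 2: frontier [E F 2, E G 11] → take E F (2); add F.
Step 3: frontier [E G 11, D F 16] → take E G (11); add G.
Step 4: frontier [D F 16, A G 1, D G 13, B G 18] → take A G (1); add A.
Step 5: frontier [A D 18, D F 16, D G 13, B G 18] → take D G (13); add D.
Step 6: frontier [B G 18] → take B G (18); add B.
The 4th edge added is A G.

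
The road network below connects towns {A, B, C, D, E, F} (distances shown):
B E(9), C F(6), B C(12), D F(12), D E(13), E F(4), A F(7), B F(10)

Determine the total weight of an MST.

38

Sort edges by weight, then run Kruskal:
E F (4): add. Components now {A} {B} {C} {D} {E,F}
C F (6): add. Components now {A} {B} {C,E,F} {D}
A F (7): add. Components now {A,C,E,F} {B} {D}
B E (9): add. Components now {A,B,C,E,F} {D}
B F (10): skip — B and F already connected.
B C (12): skip — B and C already connected.
D F (12): add. Components now {A,B,C,D,E,F}
MST edges: E F, C F, A F, B E, D F; total weight 4+6+7+9+12 = 38.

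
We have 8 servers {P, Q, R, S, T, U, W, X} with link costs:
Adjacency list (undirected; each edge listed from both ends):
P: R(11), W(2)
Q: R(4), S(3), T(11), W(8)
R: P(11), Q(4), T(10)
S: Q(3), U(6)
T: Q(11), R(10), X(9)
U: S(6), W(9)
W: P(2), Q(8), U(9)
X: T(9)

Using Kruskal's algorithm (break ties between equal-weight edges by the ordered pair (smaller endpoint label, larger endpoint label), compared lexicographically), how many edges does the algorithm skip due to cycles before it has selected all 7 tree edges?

Kruskal's algorithm — process edges by increasing weight (ties by edge label):
P W (2): add — endpoints in different components.
Q S (3): add — endpoints in different components.
Q R (4): add — endpoints in different components.
S U (6): add — endpoints in different components.
Q W (8): add — endpoints in different components.
T X (9): add — endpoints in different components.
U W (9): skip — U and W already connected.
R T (10): add — endpoints in different components.
Edges rejected before the tree was complete: 1.

1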